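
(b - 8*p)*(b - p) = b^2 - 9*b*p + 8*p^2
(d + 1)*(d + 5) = d^2 + 6*d + 5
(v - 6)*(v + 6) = v^2 - 36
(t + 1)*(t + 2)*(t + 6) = t^3 + 9*t^2 + 20*t + 12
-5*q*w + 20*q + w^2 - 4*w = (-5*q + w)*(w - 4)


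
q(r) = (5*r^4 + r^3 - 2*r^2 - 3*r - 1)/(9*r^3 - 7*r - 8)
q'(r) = (7 - 27*r^2)*(5*r^4 + r^3 - 2*r^2 - 3*r - 1)/(9*r^3 - 7*r - 8)^2 + (20*r^3 + 3*r^2 - 4*r - 3)/(9*r^3 - 7*r - 8) = (45*r^6 - 87*r^4 - 120*r^3 + 17*r^2 + 32*r + 17)/(81*r^6 - 126*r^4 - 144*r^3 + 49*r^2 + 112*r + 64)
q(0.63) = 0.26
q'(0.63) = 0.03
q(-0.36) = 0.02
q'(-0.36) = 0.34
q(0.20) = 0.18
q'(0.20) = 0.26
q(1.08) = -0.35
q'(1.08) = -7.11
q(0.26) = 0.19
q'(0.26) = 0.26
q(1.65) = 1.44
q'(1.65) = -0.37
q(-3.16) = -1.69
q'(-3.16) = 0.55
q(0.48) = 0.24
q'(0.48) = 0.18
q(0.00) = 0.12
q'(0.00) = 0.27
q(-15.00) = -8.24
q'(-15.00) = 0.55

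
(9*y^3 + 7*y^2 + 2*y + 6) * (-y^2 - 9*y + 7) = -9*y^5 - 88*y^4 - 2*y^3 + 25*y^2 - 40*y + 42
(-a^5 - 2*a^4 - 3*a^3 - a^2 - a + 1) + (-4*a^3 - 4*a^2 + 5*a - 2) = -a^5 - 2*a^4 - 7*a^3 - 5*a^2 + 4*a - 1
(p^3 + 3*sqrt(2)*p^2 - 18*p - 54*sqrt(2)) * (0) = 0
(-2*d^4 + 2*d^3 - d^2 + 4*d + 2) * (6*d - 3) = -12*d^5 + 18*d^4 - 12*d^3 + 27*d^2 - 6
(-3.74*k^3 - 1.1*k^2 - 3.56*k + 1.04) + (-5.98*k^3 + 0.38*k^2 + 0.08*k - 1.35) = -9.72*k^3 - 0.72*k^2 - 3.48*k - 0.31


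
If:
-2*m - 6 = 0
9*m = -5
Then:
No Solution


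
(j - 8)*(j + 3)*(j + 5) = j^3 - 49*j - 120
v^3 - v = v*(v - 1)*(v + 1)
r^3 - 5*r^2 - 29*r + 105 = (r - 7)*(r - 3)*(r + 5)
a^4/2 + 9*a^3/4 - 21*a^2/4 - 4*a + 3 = (a/2 + 1/2)*(a - 2)*(a - 1/2)*(a + 6)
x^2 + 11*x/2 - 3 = (x - 1/2)*(x + 6)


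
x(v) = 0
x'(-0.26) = 0.00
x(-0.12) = 0.00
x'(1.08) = 0.00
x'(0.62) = 0.00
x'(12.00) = 0.00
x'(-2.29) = 0.00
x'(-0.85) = 0.00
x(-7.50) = 0.00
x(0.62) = 0.00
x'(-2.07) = 0.00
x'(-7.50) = 0.00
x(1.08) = 0.00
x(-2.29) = 0.00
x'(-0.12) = 0.00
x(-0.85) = 0.00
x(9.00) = 0.00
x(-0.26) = 0.00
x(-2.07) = 0.00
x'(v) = 0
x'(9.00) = 0.00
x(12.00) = 0.00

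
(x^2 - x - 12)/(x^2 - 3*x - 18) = (x - 4)/(x - 6)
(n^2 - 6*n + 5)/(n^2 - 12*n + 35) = (n - 1)/(n - 7)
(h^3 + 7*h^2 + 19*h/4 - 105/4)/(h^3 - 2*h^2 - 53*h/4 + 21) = (h + 5)/(h - 4)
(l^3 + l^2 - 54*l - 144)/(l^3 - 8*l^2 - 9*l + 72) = (l + 6)/(l - 3)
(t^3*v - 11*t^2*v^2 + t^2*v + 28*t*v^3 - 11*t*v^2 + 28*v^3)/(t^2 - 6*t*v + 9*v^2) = v*(t^3 - 11*t^2*v + t^2 + 28*t*v^2 - 11*t*v + 28*v^2)/(t^2 - 6*t*v + 9*v^2)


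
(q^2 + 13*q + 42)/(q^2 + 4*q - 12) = (q + 7)/(q - 2)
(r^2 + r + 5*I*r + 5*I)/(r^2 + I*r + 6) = (r^2 + r + 5*I*r + 5*I)/(r^2 + I*r + 6)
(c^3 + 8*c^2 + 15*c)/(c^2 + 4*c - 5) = c*(c + 3)/(c - 1)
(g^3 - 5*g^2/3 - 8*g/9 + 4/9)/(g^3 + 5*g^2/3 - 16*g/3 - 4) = (g - 1/3)/(g + 3)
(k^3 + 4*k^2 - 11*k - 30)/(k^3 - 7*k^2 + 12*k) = (k^2 + 7*k + 10)/(k*(k - 4))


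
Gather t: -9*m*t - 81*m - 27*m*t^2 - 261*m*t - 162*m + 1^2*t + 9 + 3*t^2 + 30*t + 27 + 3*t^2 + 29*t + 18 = -243*m + t^2*(6 - 27*m) + t*(60 - 270*m) + 54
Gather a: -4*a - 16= -4*a - 16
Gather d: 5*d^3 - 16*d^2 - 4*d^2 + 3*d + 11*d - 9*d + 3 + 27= 5*d^3 - 20*d^2 + 5*d + 30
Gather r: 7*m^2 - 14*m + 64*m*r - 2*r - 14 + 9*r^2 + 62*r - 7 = 7*m^2 - 14*m + 9*r^2 + r*(64*m + 60) - 21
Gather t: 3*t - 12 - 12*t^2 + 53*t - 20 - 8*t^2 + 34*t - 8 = -20*t^2 + 90*t - 40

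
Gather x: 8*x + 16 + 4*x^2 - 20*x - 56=4*x^2 - 12*x - 40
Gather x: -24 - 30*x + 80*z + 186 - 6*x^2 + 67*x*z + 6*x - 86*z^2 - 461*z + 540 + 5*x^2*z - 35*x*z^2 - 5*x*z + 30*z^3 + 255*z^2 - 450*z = x^2*(5*z - 6) + x*(-35*z^2 + 62*z - 24) + 30*z^3 + 169*z^2 - 831*z + 702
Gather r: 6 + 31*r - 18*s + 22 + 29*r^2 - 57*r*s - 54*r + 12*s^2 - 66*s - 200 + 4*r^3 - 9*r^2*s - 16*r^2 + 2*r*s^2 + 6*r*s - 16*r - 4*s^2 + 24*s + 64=4*r^3 + r^2*(13 - 9*s) + r*(2*s^2 - 51*s - 39) + 8*s^2 - 60*s - 108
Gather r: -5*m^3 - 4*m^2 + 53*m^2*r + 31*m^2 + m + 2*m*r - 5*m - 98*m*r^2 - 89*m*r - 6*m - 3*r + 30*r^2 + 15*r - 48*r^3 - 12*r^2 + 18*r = -5*m^3 + 27*m^2 - 10*m - 48*r^3 + r^2*(18 - 98*m) + r*(53*m^2 - 87*m + 30)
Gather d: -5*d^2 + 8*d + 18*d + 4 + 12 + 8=-5*d^2 + 26*d + 24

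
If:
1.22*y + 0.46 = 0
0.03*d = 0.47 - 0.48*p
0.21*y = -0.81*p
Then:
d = 14.10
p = 0.10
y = -0.38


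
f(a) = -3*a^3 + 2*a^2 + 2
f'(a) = -9*a^2 + 4*a = a*(4 - 9*a)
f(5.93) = -553.25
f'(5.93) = -292.76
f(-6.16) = 779.13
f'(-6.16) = -366.15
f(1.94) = -12.38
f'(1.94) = -26.11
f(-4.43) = 302.06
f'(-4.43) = -194.34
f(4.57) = -242.56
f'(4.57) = -169.68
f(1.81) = -9.24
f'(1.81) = -22.24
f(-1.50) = 16.62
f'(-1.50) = -26.25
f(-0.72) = 4.16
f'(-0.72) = -7.55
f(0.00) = 2.00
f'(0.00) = 0.00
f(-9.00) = 2351.00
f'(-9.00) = -765.00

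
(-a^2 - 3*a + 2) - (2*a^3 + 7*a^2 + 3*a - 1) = -2*a^3 - 8*a^2 - 6*a + 3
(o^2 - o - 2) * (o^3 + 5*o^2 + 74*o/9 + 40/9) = o^5 + 4*o^4 + 11*o^3/9 - 124*o^2/9 - 188*o/9 - 80/9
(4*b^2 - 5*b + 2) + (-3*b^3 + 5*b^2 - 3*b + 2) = -3*b^3 + 9*b^2 - 8*b + 4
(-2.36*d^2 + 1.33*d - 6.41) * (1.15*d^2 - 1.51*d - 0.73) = -2.714*d^4 + 5.0931*d^3 - 7.657*d^2 + 8.7082*d + 4.6793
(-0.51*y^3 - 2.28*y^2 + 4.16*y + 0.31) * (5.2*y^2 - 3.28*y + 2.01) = -2.652*y^5 - 10.1832*y^4 + 28.0853*y^3 - 16.6156*y^2 + 7.3448*y + 0.6231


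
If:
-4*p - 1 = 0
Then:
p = -1/4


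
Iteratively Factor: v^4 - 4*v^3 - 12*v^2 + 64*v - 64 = (v - 4)*(v^3 - 12*v + 16) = (v - 4)*(v + 4)*(v^2 - 4*v + 4) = (v - 4)*(v - 2)*(v + 4)*(v - 2)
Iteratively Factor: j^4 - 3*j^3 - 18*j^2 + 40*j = (j + 4)*(j^3 - 7*j^2 + 10*j) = (j - 5)*(j + 4)*(j^2 - 2*j) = j*(j - 5)*(j + 4)*(j - 2)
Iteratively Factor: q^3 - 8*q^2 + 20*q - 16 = (q - 2)*(q^2 - 6*q + 8) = (q - 2)^2*(q - 4)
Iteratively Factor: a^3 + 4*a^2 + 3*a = (a + 3)*(a^2 + a) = a*(a + 3)*(a + 1)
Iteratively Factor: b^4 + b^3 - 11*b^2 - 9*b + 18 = (b - 3)*(b^3 + 4*b^2 + b - 6) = (b - 3)*(b - 1)*(b^2 + 5*b + 6) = (b - 3)*(b - 1)*(b + 2)*(b + 3)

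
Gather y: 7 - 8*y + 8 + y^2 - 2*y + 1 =y^2 - 10*y + 16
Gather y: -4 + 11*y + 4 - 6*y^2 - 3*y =-6*y^2 + 8*y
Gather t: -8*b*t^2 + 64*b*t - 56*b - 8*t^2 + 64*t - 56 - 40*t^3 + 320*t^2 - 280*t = -56*b - 40*t^3 + t^2*(312 - 8*b) + t*(64*b - 216) - 56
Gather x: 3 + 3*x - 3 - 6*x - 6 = -3*x - 6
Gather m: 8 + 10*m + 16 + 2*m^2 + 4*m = 2*m^2 + 14*m + 24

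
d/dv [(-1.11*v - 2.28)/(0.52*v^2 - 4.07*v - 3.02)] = (0.5772*v^2 + 2.3712*v - 5.9274)/(0.2704*v^4 - 4.2328*v^3 + 13.4241*v^2 + 24.5828*v + 9.1204)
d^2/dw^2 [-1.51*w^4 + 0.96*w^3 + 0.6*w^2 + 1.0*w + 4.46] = -18.12*w^2 + 5.76*w + 1.2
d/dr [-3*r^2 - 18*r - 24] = -6*r - 18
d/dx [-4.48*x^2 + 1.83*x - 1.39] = 1.83 - 8.96*x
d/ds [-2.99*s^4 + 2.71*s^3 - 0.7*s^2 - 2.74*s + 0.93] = -11.96*s^3 + 8.13*s^2 - 1.4*s - 2.74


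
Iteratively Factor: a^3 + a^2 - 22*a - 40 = (a - 5)*(a^2 + 6*a + 8) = (a - 5)*(a + 4)*(a + 2)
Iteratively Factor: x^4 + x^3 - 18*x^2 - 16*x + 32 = (x - 1)*(x^3 + 2*x^2 - 16*x - 32) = (x - 1)*(x + 4)*(x^2 - 2*x - 8) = (x - 1)*(x + 2)*(x + 4)*(x - 4)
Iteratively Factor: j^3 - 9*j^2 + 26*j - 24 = (j - 4)*(j^2 - 5*j + 6) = (j - 4)*(j - 3)*(j - 2)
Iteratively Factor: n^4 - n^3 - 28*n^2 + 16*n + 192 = (n + 4)*(n^3 - 5*n^2 - 8*n + 48) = (n + 3)*(n + 4)*(n^2 - 8*n + 16) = (n - 4)*(n + 3)*(n + 4)*(n - 4)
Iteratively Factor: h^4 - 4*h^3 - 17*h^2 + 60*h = (h - 5)*(h^3 + h^2 - 12*h) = (h - 5)*(h + 4)*(h^2 - 3*h) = h*(h - 5)*(h + 4)*(h - 3)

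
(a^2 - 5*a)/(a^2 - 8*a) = (a - 5)/(a - 8)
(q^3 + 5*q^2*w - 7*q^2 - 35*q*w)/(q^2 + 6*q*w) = (q^2 + 5*q*w - 7*q - 35*w)/(q + 6*w)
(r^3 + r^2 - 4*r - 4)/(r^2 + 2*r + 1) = (r^2 - 4)/(r + 1)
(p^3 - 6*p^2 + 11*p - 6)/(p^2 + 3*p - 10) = (p^2 - 4*p + 3)/(p + 5)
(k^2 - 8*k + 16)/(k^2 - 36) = (k^2 - 8*k + 16)/(k^2 - 36)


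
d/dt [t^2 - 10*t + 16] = 2*t - 10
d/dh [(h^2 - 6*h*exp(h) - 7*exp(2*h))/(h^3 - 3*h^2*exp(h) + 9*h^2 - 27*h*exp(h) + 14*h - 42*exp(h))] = (-(-h^2 + 6*h*exp(h) + 7*exp(2*h))*(3*h^2*exp(h) - 3*h^2 + 33*h*exp(h) - 18*h + 69*exp(h) - 14) + 2*(-3*h*exp(h) + h - 7*exp(2*h) - 3*exp(h))*(h^3 - 3*h^2*exp(h) + 9*h^2 - 27*h*exp(h) + 14*h - 42*exp(h)))/(h^3 - 3*h^2*exp(h) + 9*h^2 - 27*h*exp(h) + 14*h - 42*exp(h))^2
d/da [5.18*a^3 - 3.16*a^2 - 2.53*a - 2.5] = 15.54*a^2 - 6.32*a - 2.53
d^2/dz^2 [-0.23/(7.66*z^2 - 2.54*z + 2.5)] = (26.990776*z^2 - 8.949944*z - 0.23*(15.32*z - 2.54)*(30.64*z - 5.08) + 8.809)/(7.66*z^2 - 2.54*z + 2.5)^3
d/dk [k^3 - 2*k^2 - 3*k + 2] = 3*k^2 - 4*k - 3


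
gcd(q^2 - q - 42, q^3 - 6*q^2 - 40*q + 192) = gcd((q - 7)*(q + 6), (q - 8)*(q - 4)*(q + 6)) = q + 6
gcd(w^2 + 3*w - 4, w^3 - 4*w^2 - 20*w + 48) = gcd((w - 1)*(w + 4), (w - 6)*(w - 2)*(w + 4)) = w + 4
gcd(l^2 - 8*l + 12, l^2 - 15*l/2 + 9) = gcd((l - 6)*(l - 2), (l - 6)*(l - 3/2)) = l - 6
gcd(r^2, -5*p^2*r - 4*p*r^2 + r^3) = r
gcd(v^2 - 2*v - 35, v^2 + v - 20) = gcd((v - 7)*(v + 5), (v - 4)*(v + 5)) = v + 5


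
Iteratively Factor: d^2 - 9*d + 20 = (d - 5)*(d - 4)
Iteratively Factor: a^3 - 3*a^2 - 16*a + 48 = (a + 4)*(a^2 - 7*a + 12) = (a - 4)*(a + 4)*(a - 3)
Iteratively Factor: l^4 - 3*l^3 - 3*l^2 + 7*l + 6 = (l + 1)*(l^3 - 4*l^2 + l + 6) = (l - 2)*(l + 1)*(l^2 - 2*l - 3) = (l - 3)*(l - 2)*(l + 1)*(l + 1)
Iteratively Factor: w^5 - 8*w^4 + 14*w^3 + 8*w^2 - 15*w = (w - 1)*(w^4 - 7*w^3 + 7*w^2 + 15*w) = (w - 5)*(w - 1)*(w^3 - 2*w^2 - 3*w) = (w - 5)*(w - 3)*(w - 1)*(w^2 + w) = w*(w - 5)*(w - 3)*(w - 1)*(w + 1)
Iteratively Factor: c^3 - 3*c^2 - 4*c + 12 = (c + 2)*(c^2 - 5*c + 6) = (c - 2)*(c + 2)*(c - 3)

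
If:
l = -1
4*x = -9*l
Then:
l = -1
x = 9/4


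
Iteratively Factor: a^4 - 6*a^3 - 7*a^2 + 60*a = (a - 5)*(a^3 - a^2 - 12*a) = a*(a - 5)*(a^2 - a - 12) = a*(a - 5)*(a - 4)*(a + 3)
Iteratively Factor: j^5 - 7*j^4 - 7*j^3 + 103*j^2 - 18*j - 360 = (j - 3)*(j^4 - 4*j^3 - 19*j^2 + 46*j + 120) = (j - 4)*(j - 3)*(j^3 - 19*j - 30) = (j - 5)*(j - 4)*(j - 3)*(j^2 + 5*j + 6) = (j - 5)*(j - 4)*(j - 3)*(j + 2)*(j + 3)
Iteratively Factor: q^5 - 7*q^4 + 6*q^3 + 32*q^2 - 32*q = (q - 4)*(q^4 - 3*q^3 - 6*q^2 + 8*q) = (q - 4)*(q + 2)*(q^3 - 5*q^2 + 4*q) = (q - 4)*(q - 1)*(q + 2)*(q^2 - 4*q) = (q - 4)^2*(q - 1)*(q + 2)*(q)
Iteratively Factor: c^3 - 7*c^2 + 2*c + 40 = (c + 2)*(c^2 - 9*c + 20) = (c - 5)*(c + 2)*(c - 4)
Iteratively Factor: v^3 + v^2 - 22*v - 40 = (v + 4)*(v^2 - 3*v - 10) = (v + 2)*(v + 4)*(v - 5)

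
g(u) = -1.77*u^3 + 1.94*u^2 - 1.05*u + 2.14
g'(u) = -5.31*u^2 + 3.88*u - 1.05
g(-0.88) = 5.77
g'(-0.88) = -8.58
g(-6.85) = 669.27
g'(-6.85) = -276.79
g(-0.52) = 3.46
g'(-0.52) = -4.50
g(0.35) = 1.93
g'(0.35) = -0.34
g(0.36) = 1.93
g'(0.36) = -0.34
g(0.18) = 2.00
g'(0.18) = -0.52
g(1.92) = -5.25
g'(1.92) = -13.18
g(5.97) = -311.60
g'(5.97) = -167.14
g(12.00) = -2789.66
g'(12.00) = -719.13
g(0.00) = 2.14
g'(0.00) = -1.05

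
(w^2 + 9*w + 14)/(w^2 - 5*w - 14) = (w + 7)/(w - 7)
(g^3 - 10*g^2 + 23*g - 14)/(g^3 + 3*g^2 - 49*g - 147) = (g^2 - 3*g + 2)/(g^2 + 10*g + 21)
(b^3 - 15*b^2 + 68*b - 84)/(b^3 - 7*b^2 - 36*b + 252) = (b - 2)/(b + 6)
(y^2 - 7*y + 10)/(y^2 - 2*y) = (y - 5)/y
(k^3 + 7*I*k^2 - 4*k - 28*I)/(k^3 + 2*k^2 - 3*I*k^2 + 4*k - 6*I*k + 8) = (k^2 + k*(-2 + 7*I) - 14*I)/(k^2 - 3*I*k + 4)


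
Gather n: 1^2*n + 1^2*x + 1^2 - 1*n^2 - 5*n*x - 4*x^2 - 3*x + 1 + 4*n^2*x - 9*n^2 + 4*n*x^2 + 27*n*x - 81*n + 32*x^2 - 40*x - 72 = n^2*(4*x - 10) + n*(4*x^2 + 22*x - 80) + 28*x^2 - 42*x - 70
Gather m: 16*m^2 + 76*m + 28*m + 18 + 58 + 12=16*m^2 + 104*m + 88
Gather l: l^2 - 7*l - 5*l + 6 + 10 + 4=l^2 - 12*l + 20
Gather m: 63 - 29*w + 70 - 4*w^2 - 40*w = -4*w^2 - 69*w + 133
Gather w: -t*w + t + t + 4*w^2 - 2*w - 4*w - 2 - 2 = 2*t + 4*w^2 + w*(-t - 6) - 4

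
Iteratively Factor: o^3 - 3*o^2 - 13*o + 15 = (o - 1)*(o^2 - 2*o - 15) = (o - 1)*(o + 3)*(o - 5)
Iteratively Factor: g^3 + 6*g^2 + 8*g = (g + 2)*(g^2 + 4*g) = (g + 2)*(g + 4)*(g)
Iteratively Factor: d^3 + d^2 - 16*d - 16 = (d + 1)*(d^2 - 16) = (d - 4)*(d + 1)*(d + 4)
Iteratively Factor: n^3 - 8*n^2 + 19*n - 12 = (n - 1)*(n^2 - 7*n + 12) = (n - 4)*(n - 1)*(n - 3)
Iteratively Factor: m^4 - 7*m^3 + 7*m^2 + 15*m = (m)*(m^3 - 7*m^2 + 7*m + 15) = m*(m + 1)*(m^2 - 8*m + 15) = m*(m - 3)*(m + 1)*(m - 5)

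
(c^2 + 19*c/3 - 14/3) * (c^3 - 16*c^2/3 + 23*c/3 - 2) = c^5 + c^4 - 277*c^3/9 + 643*c^2/9 - 436*c/9 + 28/3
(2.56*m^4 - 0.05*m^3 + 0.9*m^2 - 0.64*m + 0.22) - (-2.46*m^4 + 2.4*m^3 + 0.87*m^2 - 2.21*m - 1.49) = 5.02*m^4 - 2.45*m^3 + 0.03*m^2 + 1.57*m + 1.71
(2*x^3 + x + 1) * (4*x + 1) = 8*x^4 + 2*x^3 + 4*x^2 + 5*x + 1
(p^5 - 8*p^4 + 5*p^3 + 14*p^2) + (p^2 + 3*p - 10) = p^5 - 8*p^4 + 5*p^3 + 15*p^2 + 3*p - 10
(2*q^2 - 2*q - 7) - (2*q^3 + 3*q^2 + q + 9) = -2*q^3 - q^2 - 3*q - 16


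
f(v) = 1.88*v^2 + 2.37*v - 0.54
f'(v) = 3.76*v + 2.37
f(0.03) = -0.47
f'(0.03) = 2.48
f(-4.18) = 22.40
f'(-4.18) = -13.35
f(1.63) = 8.32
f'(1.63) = 8.50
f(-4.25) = 23.34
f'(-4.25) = -13.61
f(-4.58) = 28.04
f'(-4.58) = -14.85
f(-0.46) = -1.23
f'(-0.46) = 0.64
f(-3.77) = 17.25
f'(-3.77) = -11.81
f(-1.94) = 1.94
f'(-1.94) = -4.92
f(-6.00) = 52.92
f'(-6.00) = -20.19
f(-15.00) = 386.91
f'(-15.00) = -54.03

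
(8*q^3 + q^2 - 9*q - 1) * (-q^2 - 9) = -8*q^5 - q^4 - 63*q^3 - 8*q^2 + 81*q + 9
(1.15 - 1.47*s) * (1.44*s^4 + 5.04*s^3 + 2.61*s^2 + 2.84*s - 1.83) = -2.1168*s^5 - 5.7528*s^4 + 1.9593*s^3 - 1.1733*s^2 + 5.9561*s - 2.1045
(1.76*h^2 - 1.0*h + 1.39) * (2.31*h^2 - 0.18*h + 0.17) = 4.0656*h^4 - 2.6268*h^3 + 3.6901*h^2 - 0.4202*h + 0.2363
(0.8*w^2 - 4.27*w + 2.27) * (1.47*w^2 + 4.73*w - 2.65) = 1.176*w^4 - 2.4929*w^3 - 18.9802*w^2 + 22.0526*w - 6.0155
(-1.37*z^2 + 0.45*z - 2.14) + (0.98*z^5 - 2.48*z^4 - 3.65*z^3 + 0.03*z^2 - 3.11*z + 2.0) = 0.98*z^5 - 2.48*z^4 - 3.65*z^3 - 1.34*z^2 - 2.66*z - 0.14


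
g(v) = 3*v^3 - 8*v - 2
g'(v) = 9*v^2 - 8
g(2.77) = 39.60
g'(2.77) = 61.06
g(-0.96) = 3.03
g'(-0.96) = 0.29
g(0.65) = -6.38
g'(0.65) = -4.20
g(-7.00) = -975.00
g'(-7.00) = 433.00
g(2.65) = 32.63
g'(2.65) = 55.20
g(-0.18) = -0.58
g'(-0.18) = -7.71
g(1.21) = -6.37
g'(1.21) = 5.18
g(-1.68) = -2.78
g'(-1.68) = 17.40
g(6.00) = 598.00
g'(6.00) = 316.00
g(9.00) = 2113.00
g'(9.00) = 721.00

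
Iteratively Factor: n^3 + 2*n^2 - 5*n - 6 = (n - 2)*(n^2 + 4*n + 3) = (n - 2)*(n + 3)*(n + 1)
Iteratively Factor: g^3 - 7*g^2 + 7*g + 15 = (g - 5)*(g^2 - 2*g - 3) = (g - 5)*(g + 1)*(g - 3)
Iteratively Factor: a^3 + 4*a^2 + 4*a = (a)*(a^2 + 4*a + 4) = a*(a + 2)*(a + 2)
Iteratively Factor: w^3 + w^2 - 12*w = (w - 3)*(w^2 + 4*w) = (w - 3)*(w + 4)*(w)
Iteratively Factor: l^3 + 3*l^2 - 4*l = (l)*(l^2 + 3*l - 4) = l*(l - 1)*(l + 4)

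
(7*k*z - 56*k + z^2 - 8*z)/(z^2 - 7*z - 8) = (7*k + z)/(z + 1)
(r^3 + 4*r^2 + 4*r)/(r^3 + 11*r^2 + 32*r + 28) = r/(r + 7)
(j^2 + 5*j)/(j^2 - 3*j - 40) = j/(j - 8)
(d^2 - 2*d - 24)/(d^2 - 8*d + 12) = (d + 4)/(d - 2)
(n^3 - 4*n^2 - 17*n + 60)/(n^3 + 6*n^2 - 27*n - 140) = (n - 3)/(n + 7)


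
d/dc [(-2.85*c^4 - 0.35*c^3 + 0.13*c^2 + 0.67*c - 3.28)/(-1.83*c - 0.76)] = (15.6465*c^4 + 9.945*c^3 + 0.5601*c^2 - 0.1976*c - 6.5116)/(3.3489*c^2 + 2.7816*c + 0.5776)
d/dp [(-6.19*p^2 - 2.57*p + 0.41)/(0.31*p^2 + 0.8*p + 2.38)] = (-4.1553*p^2 - 29.7186*p - 6.4446)/(0.0961*p^4 + 0.496*p^3 + 2.1156*p^2 + 3.808*p + 5.6644)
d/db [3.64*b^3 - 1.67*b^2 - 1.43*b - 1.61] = 10.92*b^2 - 3.34*b - 1.43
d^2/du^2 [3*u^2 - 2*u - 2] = 6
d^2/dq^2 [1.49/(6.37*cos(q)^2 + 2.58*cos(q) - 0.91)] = (-241.838324*(1 - cos(q)^2)^2 - 73.462662*cos(q)^3 - 165.38553*cos(q)^2 + 143.427102*cos(q) + 278.948562)/(6.37*cos(q)^2 + 2.58*cos(q) - 0.91)^3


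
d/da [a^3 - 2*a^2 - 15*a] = 3*a^2 - 4*a - 15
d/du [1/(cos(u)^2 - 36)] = 2*sin(u)*cos(u)/(cos(u)^2 - 36)^2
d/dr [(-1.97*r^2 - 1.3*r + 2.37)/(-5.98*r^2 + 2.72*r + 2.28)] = (-13.1324*r^2 + 19.362*r - 9.4104)/(35.7604*r^4 - 32.5312*r^3 - 19.8704*r^2 + 12.4032*r + 5.1984)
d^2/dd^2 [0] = 0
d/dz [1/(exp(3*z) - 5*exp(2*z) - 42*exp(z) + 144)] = (-3*exp(2*z) + 10*exp(z) + 42)*exp(z)/(exp(3*z) - 5*exp(2*z) - 42*exp(z) + 144)^2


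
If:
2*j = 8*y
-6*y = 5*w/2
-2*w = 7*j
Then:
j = 0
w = 0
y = 0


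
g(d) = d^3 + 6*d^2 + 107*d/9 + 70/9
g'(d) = 3*d^2 + 12*d + 107/9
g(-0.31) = 4.64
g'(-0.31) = 8.46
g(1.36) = 37.56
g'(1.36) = 33.76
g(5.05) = 349.62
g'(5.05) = 149.00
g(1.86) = 57.08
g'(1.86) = 44.59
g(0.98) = 26.13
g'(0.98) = 26.53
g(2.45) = 87.63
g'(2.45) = 59.30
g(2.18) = 72.57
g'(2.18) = 52.31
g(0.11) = 9.16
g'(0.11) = 13.25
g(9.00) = 1329.78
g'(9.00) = 362.89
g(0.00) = 7.78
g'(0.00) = 11.89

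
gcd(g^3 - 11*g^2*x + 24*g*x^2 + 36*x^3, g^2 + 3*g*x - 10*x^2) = 1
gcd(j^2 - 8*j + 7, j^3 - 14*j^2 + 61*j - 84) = j - 7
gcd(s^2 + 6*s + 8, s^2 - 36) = 1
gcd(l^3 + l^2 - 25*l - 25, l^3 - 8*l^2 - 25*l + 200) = l^2 - 25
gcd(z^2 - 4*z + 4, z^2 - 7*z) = 1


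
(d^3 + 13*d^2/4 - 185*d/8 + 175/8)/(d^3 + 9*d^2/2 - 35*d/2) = (d - 5/4)/d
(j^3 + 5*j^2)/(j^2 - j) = j*(j + 5)/(j - 1)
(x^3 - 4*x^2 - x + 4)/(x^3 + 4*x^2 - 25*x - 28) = (x - 1)/(x + 7)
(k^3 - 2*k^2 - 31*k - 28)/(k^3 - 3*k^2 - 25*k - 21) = (k + 4)/(k + 3)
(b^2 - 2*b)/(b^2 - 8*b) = (b - 2)/(b - 8)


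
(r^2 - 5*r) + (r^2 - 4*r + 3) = 2*r^2 - 9*r + 3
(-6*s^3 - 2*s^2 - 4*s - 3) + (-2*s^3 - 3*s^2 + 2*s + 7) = -8*s^3 - 5*s^2 - 2*s + 4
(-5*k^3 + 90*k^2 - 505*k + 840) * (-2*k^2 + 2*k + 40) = 10*k^5 - 190*k^4 + 990*k^3 + 910*k^2 - 18520*k + 33600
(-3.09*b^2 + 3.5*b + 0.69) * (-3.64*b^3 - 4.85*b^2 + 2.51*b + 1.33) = 11.2476*b^5 + 2.2465*b^4 - 27.2425*b^3 + 1.3288*b^2 + 6.3869*b + 0.9177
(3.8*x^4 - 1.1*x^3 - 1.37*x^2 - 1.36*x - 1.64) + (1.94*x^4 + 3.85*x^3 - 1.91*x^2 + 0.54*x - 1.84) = 5.74*x^4 + 2.75*x^3 - 3.28*x^2 - 0.82*x - 3.48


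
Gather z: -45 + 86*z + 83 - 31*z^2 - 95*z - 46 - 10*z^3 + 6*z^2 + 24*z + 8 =-10*z^3 - 25*z^2 + 15*z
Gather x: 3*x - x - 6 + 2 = 2*x - 4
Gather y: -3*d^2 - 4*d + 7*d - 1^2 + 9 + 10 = -3*d^2 + 3*d + 18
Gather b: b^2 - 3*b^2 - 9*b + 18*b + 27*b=-2*b^2 + 36*b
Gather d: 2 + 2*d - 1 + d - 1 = 3*d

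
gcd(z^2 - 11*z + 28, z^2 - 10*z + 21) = z - 7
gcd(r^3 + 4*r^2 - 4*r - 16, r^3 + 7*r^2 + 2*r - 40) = r^2 + 2*r - 8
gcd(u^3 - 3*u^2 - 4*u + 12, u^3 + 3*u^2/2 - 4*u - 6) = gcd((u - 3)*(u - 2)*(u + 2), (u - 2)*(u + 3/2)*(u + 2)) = u^2 - 4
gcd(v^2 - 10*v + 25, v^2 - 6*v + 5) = v - 5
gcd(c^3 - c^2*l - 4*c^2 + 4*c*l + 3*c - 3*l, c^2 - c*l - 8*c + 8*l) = c - l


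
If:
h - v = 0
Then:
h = v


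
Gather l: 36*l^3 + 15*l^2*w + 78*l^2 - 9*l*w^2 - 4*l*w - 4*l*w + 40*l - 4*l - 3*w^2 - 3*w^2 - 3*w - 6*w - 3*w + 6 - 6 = 36*l^3 + l^2*(15*w + 78) + l*(-9*w^2 - 8*w + 36) - 6*w^2 - 12*w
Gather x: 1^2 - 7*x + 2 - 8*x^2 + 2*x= -8*x^2 - 5*x + 3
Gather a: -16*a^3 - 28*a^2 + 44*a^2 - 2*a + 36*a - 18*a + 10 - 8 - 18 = -16*a^3 + 16*a^2 + 16*a - 16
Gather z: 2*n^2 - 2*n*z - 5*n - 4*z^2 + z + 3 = 2*n^2 - 5*n - 4*z^2 + z*(1 - 2*n) + 3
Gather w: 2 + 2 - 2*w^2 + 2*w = -2*w^2 + 2*w + 4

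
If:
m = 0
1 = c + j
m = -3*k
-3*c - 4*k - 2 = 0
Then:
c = -2/3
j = 5/3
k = 0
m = 0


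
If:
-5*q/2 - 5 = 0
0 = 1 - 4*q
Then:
No Solution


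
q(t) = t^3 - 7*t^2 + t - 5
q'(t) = 3*t^2 - 14*t + 1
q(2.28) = -27.26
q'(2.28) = -15.32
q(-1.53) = -26.50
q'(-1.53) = 29.44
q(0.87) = -8.77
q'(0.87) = -8.91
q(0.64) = -6.97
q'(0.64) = -6.73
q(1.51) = -16.01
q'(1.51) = -13.30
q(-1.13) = -16.51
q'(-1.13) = 20.65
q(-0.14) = -5.28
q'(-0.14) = 3.02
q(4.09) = -49.59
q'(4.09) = -6.08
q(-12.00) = -2753.00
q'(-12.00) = 601.00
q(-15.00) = -4970.00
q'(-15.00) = 886.00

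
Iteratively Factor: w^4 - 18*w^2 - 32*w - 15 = (w + 1)*(w^3 - w^2 - 17*w - 15) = (w + 1)^2*(w^2 - 2*w - 15) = (w - 5)*(w + 1)^2*(w + 3)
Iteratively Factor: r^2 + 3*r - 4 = (r - 1)*(r + 4)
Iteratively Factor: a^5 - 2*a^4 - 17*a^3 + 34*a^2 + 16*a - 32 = (a - 4)*(a^4 + 2*a^3 - 9*a^2 - 2*a + 8) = (a - 4)*(a - 1)*(a^3 + 3*a^2 - 6*a - 8) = (a - 4)*(a - 1)*(a + 1)*(a^2 + 2*a - 8) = (a - 4)*(a - 1)*(a + 1)*(a + 4)*(a - 2)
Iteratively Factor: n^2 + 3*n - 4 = (n + 4)*(n - 1)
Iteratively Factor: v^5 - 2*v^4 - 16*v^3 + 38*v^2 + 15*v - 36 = (v - 3)*(v^4 + v^3 - 13*v^2 - v + 12) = (v - 3)^2*(v^3 + 4*v^2 - v - 4) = (v - 3)^2*(v + 1)*(v^2 + 3*v - 4) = (v - 3)^2*(v + 1)*(v + 4)*(v - 1)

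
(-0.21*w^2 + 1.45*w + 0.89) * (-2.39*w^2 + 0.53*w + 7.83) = 0.5019*w^4 - 3.5768*w^3 - 3.0029*w^2 + 11.8252*w + 6.9687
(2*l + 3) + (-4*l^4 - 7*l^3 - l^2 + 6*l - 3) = -4*l^4 - 7*l^3 - l^2 + 8*l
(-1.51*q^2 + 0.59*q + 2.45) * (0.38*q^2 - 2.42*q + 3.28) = -0.5738*q^4 + 3.8784*q^3 - 5.4496*q^2 - 3.9938*q + 8.036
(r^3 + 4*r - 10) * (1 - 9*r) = -9*r^4 + r^3 - 36*r^2 + 94*r - 10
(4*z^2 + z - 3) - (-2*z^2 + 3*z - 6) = 6*z^2 - 2*z + 3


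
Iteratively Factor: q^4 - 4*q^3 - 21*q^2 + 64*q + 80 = (q + 4)*(q^3 - 8*q^2 + 11*q + 20) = (q - 4)*(q + 4)*(q^2 - 4*q - 5) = (q - 4)*(q + 1)*(q + 4)*(q - 5)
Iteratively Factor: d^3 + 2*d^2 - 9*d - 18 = (d + 2)*(d^2 - 9) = (d + 2)*(d + 3)*(d - 3)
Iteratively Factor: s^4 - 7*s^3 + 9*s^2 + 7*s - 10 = (s - 2)*(s^3 - 5*s^2 - s + 5) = (s - 2)*(s - 1)*(s^2 - 4*s - 5) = (s - 5)*(s - 2)*(s - 1)*(s + 1)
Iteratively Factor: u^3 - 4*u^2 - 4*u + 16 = (u - 2)*(u^2 - 2*u - 8) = (u - 4)*(u - 2)*(u + 2)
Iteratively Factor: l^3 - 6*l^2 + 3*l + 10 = (l - 5)*(l^2 - l - 2) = (l - 5)*(l + 1)*(l - 2)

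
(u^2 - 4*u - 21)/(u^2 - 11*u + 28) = (u + 3)/(u - 4)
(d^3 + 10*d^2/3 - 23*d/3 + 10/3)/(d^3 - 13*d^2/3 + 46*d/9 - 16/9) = 3*(d + 5)/(3*d - 8)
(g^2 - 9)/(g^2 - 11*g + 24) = (g + 3)/(g - 8)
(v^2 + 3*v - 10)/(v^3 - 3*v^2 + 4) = (v + 5)/(v^2 - v - 2)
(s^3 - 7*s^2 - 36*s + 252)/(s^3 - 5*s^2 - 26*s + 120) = (s^2 - s - 42)/(s^2 + s - 20)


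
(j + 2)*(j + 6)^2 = j^3 + 14*j^2 + 60*j + 72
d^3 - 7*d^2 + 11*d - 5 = (d - 5)*(d - 1)^2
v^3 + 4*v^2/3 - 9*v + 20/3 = (v - 5/3)*(v - 1)*(v + 4)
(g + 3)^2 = g^2 + 6*g + 9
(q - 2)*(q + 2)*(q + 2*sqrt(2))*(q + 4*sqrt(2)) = q^4 + 6*sqrt(2)*q^3 + 12*q^2 - 24*sqrt(2)*q - 64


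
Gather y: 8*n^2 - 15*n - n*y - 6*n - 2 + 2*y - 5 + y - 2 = 8*n^2 - 21*n + y*(3 - n) - 9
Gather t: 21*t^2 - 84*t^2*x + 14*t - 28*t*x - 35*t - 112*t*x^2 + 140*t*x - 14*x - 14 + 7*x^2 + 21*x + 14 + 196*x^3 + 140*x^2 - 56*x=t^2*(21 - 84*x) + t*(-112*x^2 + 112*x - 21) + 196*x^3 + 147*x^2 - 49*x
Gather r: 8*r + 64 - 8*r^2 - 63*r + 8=-8*r^2 - 55*r + 72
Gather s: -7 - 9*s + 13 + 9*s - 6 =0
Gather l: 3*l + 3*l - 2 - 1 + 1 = 6*l - 2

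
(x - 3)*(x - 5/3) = x^2 - 14*x/3 + 5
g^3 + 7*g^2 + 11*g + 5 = (g + 1)^2*(g + 5)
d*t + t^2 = t*(d + t)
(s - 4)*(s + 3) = s^2 - s - 12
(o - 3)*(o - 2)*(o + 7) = o^3 + 2*o^2 - 29*o + 42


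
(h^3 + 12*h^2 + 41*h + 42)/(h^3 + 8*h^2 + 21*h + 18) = (h + 7)/(h + 3)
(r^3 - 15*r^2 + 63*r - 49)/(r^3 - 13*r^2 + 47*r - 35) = (r - 7)/(r - 5)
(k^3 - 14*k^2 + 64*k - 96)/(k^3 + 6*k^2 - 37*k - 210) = (k^2 - 8*k + 16)/(k^2 + 12*k + 35)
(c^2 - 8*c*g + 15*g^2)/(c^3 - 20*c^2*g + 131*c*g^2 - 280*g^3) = (c - 3*g)/(c^2 - 15*c*g + 56*g^2)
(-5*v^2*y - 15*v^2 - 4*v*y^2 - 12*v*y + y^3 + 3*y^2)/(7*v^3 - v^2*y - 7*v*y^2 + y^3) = (-5*v*y - 15*v + y^2 + 3*y)/(7*v^2 - 8*v*y + y^2)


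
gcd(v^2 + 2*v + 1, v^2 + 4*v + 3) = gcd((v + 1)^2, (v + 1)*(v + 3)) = v + 1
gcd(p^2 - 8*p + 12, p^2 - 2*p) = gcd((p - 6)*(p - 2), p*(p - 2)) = p - 2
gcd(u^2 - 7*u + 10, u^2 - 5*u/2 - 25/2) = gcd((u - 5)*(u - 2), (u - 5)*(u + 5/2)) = u - 5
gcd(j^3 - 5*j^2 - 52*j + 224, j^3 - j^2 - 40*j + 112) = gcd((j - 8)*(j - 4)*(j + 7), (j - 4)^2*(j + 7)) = j^2 + 3*j - 28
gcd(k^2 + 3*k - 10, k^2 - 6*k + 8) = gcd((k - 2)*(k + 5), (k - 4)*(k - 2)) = k - 2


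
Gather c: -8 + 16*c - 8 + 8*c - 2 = 24*c - 18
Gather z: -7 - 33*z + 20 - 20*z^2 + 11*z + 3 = -20*z^2 - 22*z + 16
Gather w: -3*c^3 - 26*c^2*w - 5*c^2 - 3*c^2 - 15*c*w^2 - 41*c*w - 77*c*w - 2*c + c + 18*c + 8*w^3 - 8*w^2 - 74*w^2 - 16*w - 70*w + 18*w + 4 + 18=-3*c^3 - 8*c^2 + 17*c + 8*w^3 + w^2*(-15*c - 82) + w*(-26*c^2 - 118*c - 68) + 22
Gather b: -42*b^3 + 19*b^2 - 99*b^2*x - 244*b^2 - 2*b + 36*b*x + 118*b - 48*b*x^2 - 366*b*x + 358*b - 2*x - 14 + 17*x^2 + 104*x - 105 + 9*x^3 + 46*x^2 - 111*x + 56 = -42*b^3 + b^2*(-99*x - 225) + b*(-48*x^2 - 330*x + 474) + 9*x^3 + 63*x^2 - 9*x - 63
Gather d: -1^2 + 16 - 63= -48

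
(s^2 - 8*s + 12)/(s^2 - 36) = (s - 2)/(s + 6)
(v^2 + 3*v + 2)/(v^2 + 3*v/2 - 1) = 2*(v + 1)/(2*v - 1)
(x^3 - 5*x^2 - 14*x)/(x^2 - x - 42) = x*(x + 2)/(x + 6)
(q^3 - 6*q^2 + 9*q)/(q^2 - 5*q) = (q^2 - 6*q + 9)/(q - 5)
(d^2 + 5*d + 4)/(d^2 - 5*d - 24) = (d^2 + 5*d + 4)/(d^2 - 5*d - 24)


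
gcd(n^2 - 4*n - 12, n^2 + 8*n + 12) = n + 2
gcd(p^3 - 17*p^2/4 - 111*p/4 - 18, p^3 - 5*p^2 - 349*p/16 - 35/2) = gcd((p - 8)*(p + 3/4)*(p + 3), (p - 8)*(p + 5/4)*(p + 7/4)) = p - 8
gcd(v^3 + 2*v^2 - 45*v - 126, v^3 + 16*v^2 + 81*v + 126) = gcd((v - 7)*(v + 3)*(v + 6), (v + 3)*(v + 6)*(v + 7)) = v^2 + 9*v + 18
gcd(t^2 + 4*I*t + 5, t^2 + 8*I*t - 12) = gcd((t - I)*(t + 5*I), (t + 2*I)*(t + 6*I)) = 1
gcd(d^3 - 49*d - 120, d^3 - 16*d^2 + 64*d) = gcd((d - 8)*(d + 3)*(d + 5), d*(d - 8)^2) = d - 8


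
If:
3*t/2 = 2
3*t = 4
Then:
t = 4/3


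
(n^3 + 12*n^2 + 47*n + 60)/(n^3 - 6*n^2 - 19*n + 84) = (n^2 + 8*n + 15)/(n^2 - 10*n + 21)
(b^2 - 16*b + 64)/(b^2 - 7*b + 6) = (b^2 - 16*b + 64)/(b^2 - 7*b + 6)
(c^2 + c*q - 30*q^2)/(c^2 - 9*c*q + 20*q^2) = (-c - 6*q)/(-c + 4*q)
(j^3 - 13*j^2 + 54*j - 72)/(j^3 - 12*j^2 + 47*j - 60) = (j - 6)/(j - 5)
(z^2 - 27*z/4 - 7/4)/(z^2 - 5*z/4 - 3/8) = 2*(z - 7)/(2*z - 3)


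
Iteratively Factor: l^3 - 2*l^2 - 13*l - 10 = (l + 2)*(l^2 - 4*l - 5) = (l + 1)*(l + 2)*(l - 5)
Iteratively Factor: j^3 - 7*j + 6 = (j - 1)*(j^2 + j - 6) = (j - 1)*(j + 3)*(j - 2)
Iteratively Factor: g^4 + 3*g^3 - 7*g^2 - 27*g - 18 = (g + 1)*(g^3 + 2*g^2 - 9*g - 18) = (g + 1)*(g + 3)*(g^2 - g - 6) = (g + 1)*(g + 2)*(g + 3)*(g - 3)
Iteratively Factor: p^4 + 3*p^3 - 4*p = (p + 2)*(p^3 + p^2 - 2*p) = (p + 2)^2*(p^2 - p) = p*(p + 2)^2*(p - 1)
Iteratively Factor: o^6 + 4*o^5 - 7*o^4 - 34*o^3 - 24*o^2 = (o + 4)*(o^5 - 7*o^3 - 6*o^2) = (o + 1)*(o + 4)*(o^4 - o^3 - 6*o^2) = (o + 1)*(o + 2)*(o + 4)*(o^3 - 3*o^2) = (o - 3)*(o + 1)*(o + 2)*(o + 4)*(o^2) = o*(o - 3)*(o + 1)*(o + 2)*(o + 4)*(o)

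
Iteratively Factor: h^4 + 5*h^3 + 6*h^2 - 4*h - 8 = (h - 1)*(h^3 + 6*h^2 + 12*h + 8) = (h - 1)*(h + 2)*(h^2 + 4*h + 4) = (h - 1)*(h + 2)^2*(h + 2)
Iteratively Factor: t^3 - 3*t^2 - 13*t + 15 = (t - 1)*(t^2 - 2*t - 15) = (t - 1)*(t + 3)*(t - 5)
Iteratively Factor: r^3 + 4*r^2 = (r)*(r^2 + 4*r) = r*(r + 4)*(r)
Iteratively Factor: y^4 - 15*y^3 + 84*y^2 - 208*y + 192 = (y - 4)*(y^3 - 11*y^2 + 40*y - 48) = (y - 4)^2*(y^2 - 7*y + 12) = (y - 4)^2*(y - 3)*(y - 4)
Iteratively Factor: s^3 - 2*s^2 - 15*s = (s)*(s^2 - 2*s - 15) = s*(s - 5)*(s + 3)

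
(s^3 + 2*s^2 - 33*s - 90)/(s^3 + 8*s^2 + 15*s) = (s - 6)/s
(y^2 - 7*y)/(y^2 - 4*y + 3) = y*(y - 7)/(y^2 - 4*y + 3)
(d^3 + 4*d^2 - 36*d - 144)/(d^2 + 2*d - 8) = (d^2 - 36)/(d - 2)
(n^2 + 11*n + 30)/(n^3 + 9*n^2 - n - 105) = (n + 6)/(n^2 + 4*n - 21)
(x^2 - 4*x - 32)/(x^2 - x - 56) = (x + 4)/(x + 7)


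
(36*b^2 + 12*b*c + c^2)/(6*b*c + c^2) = (6*b + c)/c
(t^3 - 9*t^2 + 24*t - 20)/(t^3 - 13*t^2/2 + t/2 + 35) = 2*(t^2 - 4*t + 4)/(2*t^2 - 3*t - 14)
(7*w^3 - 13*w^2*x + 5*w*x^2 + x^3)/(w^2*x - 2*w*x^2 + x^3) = (7*w + x)/x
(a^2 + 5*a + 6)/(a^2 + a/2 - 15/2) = 2*(a + 2)/(2*a - 5)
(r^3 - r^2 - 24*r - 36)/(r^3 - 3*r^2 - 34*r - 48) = (r - 6)/(r - 8)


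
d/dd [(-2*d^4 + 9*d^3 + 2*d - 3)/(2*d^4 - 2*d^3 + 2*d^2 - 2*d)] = (-7*d^6 - 4*d^5 + 9*d^4 - 2*d^3 - 11*d^2 + 6*d - 3)/(2*d^2*(d^6 - 2*d^5 + 3*d^4 - 4*d^3 + 3*d^2 - 2*d + 1))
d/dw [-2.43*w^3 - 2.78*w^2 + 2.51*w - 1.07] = -7.29*w^2 - 5.56*w + 2.51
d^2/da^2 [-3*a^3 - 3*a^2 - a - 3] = -18*a - 6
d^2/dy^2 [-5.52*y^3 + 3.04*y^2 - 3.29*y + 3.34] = 6.08 - 33.12*y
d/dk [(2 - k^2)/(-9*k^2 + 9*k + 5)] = (-9*k^2 + 26*k - 18)/(81*k^4 - 162*k^3 - 9*k^2 + 90*k + 25)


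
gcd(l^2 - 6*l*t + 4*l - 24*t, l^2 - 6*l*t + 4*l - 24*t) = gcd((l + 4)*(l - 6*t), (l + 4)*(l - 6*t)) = -l^2 + 6*l*t - 4*l + 24*t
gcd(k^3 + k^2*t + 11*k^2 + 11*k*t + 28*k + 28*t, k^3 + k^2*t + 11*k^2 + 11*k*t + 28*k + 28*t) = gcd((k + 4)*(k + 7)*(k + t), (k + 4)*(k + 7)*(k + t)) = k^3 + k^2*t + 11*k^2 + 11*k*t + 28*k + 28*t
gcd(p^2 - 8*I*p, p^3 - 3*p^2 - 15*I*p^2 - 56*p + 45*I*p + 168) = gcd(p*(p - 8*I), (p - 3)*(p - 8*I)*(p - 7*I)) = p - 8*I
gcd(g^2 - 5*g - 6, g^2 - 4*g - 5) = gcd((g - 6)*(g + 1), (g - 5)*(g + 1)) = g + 1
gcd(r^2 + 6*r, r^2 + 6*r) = r^2 + 6*r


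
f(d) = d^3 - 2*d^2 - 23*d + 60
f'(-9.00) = 256.00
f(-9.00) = -624.00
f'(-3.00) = 16.00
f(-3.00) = 84.00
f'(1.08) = -23.82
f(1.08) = 34.09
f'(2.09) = -18.26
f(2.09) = 12.32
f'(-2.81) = 11.93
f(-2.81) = 86.65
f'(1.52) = -22.15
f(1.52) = 23.93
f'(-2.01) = -2.84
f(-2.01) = 90.03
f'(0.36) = -24.05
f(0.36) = 51.51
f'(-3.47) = 27.00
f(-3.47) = 73.95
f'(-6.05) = 111.01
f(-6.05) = -95.50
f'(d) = 3*d^2 - 4*d - 23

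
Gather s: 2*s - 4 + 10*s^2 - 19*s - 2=10*s^2 - 17*s - 6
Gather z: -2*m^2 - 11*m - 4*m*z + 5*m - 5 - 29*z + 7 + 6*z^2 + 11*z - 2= -2*m^2 - 6*m + 6*z^2 + z*(-4*m - 18)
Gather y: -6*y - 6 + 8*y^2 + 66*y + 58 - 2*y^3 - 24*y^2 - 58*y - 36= -2*y^3 - 16*y^2 + 2*y + 16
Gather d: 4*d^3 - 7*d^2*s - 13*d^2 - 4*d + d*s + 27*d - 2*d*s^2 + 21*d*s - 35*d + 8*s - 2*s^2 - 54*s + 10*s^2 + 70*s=4*d^3 + d^2*(-7*s - 13) + d*(-2*s^2 + 22*s - 12) + 8*s^2 + 24*s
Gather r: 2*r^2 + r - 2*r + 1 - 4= 2*r^2 - r - 3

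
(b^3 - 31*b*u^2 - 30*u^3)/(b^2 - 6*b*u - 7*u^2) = (-b^2 + b*u + 30*u^2)/(-b + 7*u)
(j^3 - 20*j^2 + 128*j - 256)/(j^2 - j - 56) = (j^2 - 12*j + 32)/(j + 7)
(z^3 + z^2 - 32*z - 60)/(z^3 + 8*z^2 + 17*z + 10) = (z - 6)/(z + 1)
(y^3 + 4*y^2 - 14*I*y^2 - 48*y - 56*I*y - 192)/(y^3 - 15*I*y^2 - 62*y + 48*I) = (y + 4)/(y - I)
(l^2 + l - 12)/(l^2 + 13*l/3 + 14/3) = 3*(l^2 + l - 12)/(3*l^2 + 13*l + 14)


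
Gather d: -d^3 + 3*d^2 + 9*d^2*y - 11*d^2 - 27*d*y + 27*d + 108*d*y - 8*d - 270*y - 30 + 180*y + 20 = -d^3 + d^2*(9*y - 8) + d*(81*y + 19) - 90*y - 10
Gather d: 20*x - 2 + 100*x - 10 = 120*x - 12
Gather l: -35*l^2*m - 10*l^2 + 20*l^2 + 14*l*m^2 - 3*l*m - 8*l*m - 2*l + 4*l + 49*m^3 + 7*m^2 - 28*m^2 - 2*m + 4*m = l^2*(10 - 35*m) + l*(14*m^2 - 11*m + 2) + 49*m^3 - 21*m^2 + 2*m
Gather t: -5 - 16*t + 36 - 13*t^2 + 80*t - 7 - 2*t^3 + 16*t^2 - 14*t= -2*t^3 + 3*t^2 + 50*t + 24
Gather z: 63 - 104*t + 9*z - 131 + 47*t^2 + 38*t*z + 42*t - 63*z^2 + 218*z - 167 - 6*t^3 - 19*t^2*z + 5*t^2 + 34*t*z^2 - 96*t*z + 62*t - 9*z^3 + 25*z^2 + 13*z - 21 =-6*t^3 + 52*t^2 - 9*z^3 + z^2*(34*t - 38) + z*(-19*t^2 - 58*t + 240) - 256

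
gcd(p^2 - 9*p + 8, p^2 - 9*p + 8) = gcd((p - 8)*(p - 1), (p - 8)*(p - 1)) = p^2 - 9*p + 8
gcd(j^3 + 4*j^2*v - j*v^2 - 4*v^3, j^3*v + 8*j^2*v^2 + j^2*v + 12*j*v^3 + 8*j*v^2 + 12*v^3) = 1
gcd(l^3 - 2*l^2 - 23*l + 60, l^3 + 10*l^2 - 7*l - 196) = l - 4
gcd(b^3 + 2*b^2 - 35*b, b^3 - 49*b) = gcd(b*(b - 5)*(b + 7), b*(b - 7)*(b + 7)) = b^2 + 7*b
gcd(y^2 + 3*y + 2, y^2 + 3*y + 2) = y^2 + 3*y + 2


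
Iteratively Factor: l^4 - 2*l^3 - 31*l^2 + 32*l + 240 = (l - 5)*(l^3 + 3*l^2 - 16*l - 48) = (l - 5)*(l - 4)*(l^2 + 7*l + 12) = (l - 5)*(l - 4)*(l + 4)*(l + 3)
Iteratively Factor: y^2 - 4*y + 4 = (y - 2)*(y - 2)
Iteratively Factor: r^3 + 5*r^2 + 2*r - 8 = (r + 4)*(r^2 + r - 2) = (r - 1)*(r + 4)*(r + 2)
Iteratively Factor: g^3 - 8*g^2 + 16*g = (g - 4)*(g^2 - 4*g) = (g - 4)^2*(g)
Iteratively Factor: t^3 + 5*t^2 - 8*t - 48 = (t - 3)*(t^2 + 8*t + 16) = (t - 3)*(t + 4)*(t + 4)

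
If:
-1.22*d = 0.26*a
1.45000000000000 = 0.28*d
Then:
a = -24.30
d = 5.18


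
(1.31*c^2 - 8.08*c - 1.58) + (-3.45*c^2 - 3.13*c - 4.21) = -2.14*c^2 - 11.21*c - 5.79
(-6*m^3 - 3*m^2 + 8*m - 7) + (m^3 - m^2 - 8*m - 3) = -5*m^3 - 4*m^2 - 10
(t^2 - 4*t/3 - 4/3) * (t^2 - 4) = t^4 - 4*t^3/3 - 16*t^2/3 + 16*t/3 + 16/3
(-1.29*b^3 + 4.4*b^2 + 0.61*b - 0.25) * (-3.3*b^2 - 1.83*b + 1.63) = 4.257*b^5 - 12.1593*b^4 - 12.1677*b^3 + 6.8807*b^2 + 1.4518*b - 0.4075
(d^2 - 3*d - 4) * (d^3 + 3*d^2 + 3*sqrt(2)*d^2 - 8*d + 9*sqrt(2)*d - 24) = d^5 + 3*sqrt(2)*d^4 - 21*d^3 - 39*sqrt(2)*d^2 - 12*d^2 - 36*sqrt(2)*d + 104*d + 96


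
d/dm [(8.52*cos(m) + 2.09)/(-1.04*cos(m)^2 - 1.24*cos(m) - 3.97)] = (-8.8608*cos(m)^2 - 4.3472*cos(m) + 31.2328)*sin(m)/(1.0816*cos(m)^4 + 2.5792*cos(m)^3 + 9.7952*cos(m)^2 + 9.8456*cos(m) + 15.7609)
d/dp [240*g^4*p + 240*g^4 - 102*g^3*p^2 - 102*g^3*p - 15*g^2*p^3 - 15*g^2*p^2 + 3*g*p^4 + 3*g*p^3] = 3*g*(80*g^3 - 68*g^2*p - 34*g^2 - 15*g*p^2 - 10*g*p + 4*p^3 + 3*p^2)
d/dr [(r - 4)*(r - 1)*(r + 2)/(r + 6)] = (2*r^3 + 15*r^2 - 36*r - 44)/(r^2 + 12*r + 36)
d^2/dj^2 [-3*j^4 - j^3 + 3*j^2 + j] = -36*j^2 - 6*j + 6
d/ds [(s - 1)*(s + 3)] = 2*s + 2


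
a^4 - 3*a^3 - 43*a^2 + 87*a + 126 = (a - 7)*(a - 3)*(a + 1)*(a + 6)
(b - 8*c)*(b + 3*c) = b^2 - 5*b*c - 24*c^2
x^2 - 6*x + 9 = (x - 3)^2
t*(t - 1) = t^2 - t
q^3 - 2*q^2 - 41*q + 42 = (q - 7)*(q - 1)*(q + 6)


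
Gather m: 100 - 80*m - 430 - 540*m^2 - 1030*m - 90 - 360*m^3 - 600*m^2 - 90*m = -360*m^3 - 1140*m^2 - 1200*m - 420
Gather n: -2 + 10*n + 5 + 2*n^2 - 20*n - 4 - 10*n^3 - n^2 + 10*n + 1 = -10*n^3 + n^2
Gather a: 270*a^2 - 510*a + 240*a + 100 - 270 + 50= 270*a^2 - 270*a - 120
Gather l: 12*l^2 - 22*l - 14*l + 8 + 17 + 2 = 12*l^2 - 36*l + 27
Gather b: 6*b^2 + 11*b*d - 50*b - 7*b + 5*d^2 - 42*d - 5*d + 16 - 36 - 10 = 6*b^2 + b*(11*d - 57) + 5*d^2 - 47*d - 30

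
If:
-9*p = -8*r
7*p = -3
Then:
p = -3/7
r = -27/56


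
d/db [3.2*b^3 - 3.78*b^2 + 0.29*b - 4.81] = 9.6*b^2 - 7.56*b + 0.29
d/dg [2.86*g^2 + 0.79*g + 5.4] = 5.72*g + 0.79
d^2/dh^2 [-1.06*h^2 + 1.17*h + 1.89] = -2.12000000000000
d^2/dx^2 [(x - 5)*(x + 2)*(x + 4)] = 6*x + 2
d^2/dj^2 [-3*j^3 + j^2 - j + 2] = 2 - 18*j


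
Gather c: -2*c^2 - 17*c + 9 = -2*c^2 - 17*c + 9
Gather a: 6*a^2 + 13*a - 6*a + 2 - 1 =6*a^2 + 7*a + 1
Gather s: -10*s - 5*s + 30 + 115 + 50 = 195 - 15*s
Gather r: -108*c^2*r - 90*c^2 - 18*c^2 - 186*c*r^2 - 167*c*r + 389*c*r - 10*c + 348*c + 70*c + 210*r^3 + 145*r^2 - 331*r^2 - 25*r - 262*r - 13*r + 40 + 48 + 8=-108*c^2 + 408*c + 210*r^3 + r^2*(-186*c - 186) + r*(-108*c^2 + 222*c - 300) + 96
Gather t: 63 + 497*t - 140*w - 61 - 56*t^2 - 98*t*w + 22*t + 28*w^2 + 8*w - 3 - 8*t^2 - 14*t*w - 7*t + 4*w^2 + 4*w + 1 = -64*t^2 + t*(512 - 112*w) + 32*w^2 - 128*w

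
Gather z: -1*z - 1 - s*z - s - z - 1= -s + z*(-s - 2) - 2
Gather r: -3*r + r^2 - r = r^2 - 4*r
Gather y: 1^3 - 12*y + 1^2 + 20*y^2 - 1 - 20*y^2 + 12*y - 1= 0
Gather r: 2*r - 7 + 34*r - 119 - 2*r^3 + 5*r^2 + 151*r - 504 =-2*r^3 + 5*r^2 + 187*r - 630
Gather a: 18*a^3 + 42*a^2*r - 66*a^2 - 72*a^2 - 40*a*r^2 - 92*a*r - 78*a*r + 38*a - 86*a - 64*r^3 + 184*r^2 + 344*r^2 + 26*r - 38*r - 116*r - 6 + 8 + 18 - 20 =18*a^3 + a^2*(42*r - 138) + a*(-40*r^2 - 170*r - 48) - 64*r^3 + 528*r^2 - 128*r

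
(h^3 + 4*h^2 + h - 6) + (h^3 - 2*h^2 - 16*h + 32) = 2*h^3 + 2*h^2 - 15*h + 26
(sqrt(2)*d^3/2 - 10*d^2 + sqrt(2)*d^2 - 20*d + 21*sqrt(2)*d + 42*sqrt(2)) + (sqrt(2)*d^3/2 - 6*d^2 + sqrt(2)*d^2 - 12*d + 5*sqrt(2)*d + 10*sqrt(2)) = sqrt(2)*d^3 - 16*d^2 + 2*sqrt(2)*d^2 - 32*d + 26*sqrt(2)*d + 52*sqrt(2)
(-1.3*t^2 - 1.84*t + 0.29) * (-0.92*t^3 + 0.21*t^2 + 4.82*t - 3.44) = 1.196*t^5 + 1.4198*t^4 - 6.9192*t^3 - 4.3359*t^2 + 7.7274*t - 0.9976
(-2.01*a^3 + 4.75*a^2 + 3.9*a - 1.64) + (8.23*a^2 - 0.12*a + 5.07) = -2.01*a^3 + 12.98*a^2 + 3.78*a + 3.43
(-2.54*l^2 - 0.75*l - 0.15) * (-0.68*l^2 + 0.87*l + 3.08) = 1.7272*l^4 - 1.6998*l^3 - 8.3737*l^2 - 2.4405*l - 0.462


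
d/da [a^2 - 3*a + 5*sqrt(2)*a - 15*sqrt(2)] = 2*a - 3 + 5*sqrt(2)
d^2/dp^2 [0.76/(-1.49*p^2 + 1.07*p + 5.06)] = (-3.374552*p^2 + 2.423336*p + 0.76*(2.98*p - 1.07)*(5.96*p - 2.14) + 11.459888)/(-1.49*p^2 + 1.07*p + 5.06)^3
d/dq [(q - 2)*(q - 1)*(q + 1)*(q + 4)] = 4*q^3 + 6*q^2 - 18*q - 2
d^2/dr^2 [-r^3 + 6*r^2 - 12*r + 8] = 12 - 6*r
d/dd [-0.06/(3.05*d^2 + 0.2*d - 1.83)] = (0.366*d + 0.012)/(3.05*d^2 + 0.2*d - 1.83)^2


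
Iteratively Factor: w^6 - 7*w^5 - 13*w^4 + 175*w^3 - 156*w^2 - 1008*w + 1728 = (w + 4)*(w^5 - 11*w^4 + 31*w^3 + 51*w^2 - 360*w + 432) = (w - 3)*(w + 4)*(w^4 - 8*w^3 + 7*w^2 + 72*w - 144) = (w - 3)^2*(w + 4)*(w^3 - 5*w^2 - 8*w + 48) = (w - 4)*(w - 3)^2*(w + 4)*(w^2 - w - 12) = (w - 4)*(w - 3)^2*(w + 3)*(w + 4)*(w - 4)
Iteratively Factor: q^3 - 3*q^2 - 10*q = (q)*(q^2 - 3*q - 10) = q*(q + 2)*(q - 5)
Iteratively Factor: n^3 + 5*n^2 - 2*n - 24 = (n + 4)*(n^2 + n - 6) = (n - 2)*(n + 4)*(n + 3)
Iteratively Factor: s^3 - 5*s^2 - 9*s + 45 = (s + 3)*(s^2 - 8*s + 15) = (s - 5)*(s + 3)*(s - 3)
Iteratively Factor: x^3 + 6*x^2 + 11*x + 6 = (x + 2)*(x^2 + 4*x + 3) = (x + 2)*(x + 3)*(x + 1)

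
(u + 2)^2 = u^2 + 4*u + 4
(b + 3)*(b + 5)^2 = b^3 + 13*b^2 + 55*b + 75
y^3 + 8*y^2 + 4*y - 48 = (y - 2)*(y + 4)*(y + 6)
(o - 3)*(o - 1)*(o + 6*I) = o^3 - 4*o^2 + 6*I*o^2 + 3*o - 24*I*o + 18*I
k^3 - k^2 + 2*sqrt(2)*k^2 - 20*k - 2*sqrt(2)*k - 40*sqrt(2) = (k - 5)*(k + 4)*(k + 2*sqrt(2))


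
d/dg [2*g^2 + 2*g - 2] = 4*g + 2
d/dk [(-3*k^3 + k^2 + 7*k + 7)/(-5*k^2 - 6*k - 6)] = k*(15*k^3 + 36*k^2 + 83*k + 58)/(25*k^4 + 60*k^3 + 96*k^2 + 72*k + 36)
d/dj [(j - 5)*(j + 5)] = 2*j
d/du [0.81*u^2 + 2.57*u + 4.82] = 1.62*u + 2.57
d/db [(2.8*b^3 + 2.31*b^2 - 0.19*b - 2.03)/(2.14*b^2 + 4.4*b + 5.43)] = (5.992*b^4 + 24.64*b^3 + 56.1826*b^2 + 33.775*b + 7.9003)/(4.5796*b^4 + 18.832*b^3 + 42.6004*b^2 + 47.784*b + 29.4849)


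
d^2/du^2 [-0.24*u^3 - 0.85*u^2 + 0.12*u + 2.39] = -1.44*u - 1.7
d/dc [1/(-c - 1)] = (c + 1)^(-2)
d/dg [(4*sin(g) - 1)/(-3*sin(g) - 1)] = -7*cos(g)/(3*sin(g) + 1)^2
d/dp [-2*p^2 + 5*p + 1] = 5 - 4*p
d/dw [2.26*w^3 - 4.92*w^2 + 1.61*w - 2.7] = 6.78*w^2 - 9.84*w + 1.61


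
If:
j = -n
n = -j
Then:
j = -n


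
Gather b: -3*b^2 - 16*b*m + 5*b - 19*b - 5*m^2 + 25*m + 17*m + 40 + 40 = -3*b^2 + b*(-16*m - 14) - 5*m^2 + 42*m + 80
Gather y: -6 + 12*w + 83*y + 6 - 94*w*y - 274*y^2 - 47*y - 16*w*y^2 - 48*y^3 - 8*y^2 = 12*w - 48*y^3 + y^2*(-16*w - 282) + y*(36 - 94*w)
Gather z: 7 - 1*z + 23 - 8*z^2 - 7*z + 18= -8*z^2 - 8*z + 48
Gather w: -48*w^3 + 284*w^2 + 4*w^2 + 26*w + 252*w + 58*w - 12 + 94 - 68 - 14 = -48*w^3 + 288*w^2 + 336*w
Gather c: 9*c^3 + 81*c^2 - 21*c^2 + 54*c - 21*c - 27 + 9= 9*c^3 + 60*c^2 + 33*c - 18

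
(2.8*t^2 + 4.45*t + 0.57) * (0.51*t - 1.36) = 1.428*t^3 - 1.5385*t^2 - 5.7613*t - 0.7752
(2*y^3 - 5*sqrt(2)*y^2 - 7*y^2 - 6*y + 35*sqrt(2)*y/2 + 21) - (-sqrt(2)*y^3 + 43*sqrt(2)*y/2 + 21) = sqrt(2)*y^3 + 2*y^3 - 5*sqrt(2)*y^2 - 7*y^2 - 6*y - 4*sqrt(2)*y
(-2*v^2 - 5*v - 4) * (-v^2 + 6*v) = 2*v^4 - 7*v^3 - 26*v^2 - 24*v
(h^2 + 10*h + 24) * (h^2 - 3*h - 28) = h^4 + 7*h^3 - 34*h^2 - 352*h - 672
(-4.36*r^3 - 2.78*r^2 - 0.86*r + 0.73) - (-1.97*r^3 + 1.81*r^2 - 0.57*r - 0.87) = -2.39*r^3 - 4.59*r^2 - 0.29*r + 1.6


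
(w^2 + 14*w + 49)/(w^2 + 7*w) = (w + 7)/w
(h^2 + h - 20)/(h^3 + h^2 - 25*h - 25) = (h - 4)/(h^2 - 4*h - 5)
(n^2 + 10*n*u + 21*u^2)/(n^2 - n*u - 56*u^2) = (-n - 3*u)/(-n + 8*u)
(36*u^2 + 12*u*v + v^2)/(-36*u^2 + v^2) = (-6*u - v)/(6*u - v)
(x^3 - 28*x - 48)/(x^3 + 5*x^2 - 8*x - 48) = (x^2 - 4*x - 12)/(x^2 + x - 12)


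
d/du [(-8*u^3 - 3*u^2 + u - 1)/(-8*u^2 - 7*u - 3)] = (64*u^4 + 112*u^3 + 101*u^2 + 2*u - 10)/(64*u^4 + 112*u^3 + 97*u^2 + 42*u + 9)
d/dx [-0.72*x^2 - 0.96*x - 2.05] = -1.44*x - 0.96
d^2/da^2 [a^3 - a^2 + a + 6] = 6*a - 2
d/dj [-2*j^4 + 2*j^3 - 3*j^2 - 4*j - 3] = -8*j^3 + 6*j^2 - 6*j - 4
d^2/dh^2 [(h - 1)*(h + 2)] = 2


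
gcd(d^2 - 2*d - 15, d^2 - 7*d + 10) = d - 5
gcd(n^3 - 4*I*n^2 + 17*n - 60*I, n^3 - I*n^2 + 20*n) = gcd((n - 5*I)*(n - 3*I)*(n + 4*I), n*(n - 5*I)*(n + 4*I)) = n^2 - I*n + 20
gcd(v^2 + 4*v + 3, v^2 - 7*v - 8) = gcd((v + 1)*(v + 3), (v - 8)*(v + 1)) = v + 1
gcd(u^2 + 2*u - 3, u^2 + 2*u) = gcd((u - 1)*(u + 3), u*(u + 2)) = 1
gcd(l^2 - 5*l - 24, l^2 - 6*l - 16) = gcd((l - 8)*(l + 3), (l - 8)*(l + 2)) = l - 8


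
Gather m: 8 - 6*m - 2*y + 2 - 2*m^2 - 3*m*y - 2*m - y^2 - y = -2*m^2 + m*(-3*y - 8) - y^2 - 3*y + 10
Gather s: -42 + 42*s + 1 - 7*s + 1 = 35*s - 40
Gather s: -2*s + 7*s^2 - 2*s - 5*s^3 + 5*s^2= -5*s^3 + 12*s^2 - 4*s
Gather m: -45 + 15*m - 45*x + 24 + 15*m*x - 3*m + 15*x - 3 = m*(15*x + 12) - 30*x - 24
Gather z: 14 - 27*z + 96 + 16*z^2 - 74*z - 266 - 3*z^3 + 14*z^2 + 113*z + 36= -3*z^3 + 30*z^2 + 12*z - 120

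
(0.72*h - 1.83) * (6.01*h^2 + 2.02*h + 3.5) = 4.3272*h^3 - 9.5439*h^2 - 1.1766*h - 6.405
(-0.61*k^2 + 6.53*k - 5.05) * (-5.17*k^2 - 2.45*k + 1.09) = 3.1537*k^4 - 32.2656*k^3 + 9.4451*k^2 + 19.4902*k - 5.5045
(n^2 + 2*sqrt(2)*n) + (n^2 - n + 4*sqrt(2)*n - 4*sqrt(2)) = 2*n^2 - n + 6*sqrt(2)*n - 4*sqrt(2)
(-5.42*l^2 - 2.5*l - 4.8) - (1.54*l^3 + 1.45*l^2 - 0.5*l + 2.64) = -1.54*l^3 - 6.87*l^2 - 2.0*l - 7.44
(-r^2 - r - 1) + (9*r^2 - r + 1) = 8*r^2 - 2*r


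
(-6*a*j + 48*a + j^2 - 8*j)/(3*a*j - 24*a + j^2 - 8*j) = (-6*a + j)/(3*a + j)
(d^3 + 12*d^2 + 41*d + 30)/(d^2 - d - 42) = (d^2 + 6*d + 5)/(d - 7)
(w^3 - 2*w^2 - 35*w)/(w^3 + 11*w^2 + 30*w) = (w - 7)/(w + 6)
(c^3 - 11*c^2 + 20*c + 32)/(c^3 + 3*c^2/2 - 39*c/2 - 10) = 2*(c^2 - 7*c - 8)/(2*c^2 + 11*c + 5)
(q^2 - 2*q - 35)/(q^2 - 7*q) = (q + 5)/q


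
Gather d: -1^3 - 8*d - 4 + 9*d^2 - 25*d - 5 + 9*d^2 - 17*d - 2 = 18*d^2 - 50*d - 12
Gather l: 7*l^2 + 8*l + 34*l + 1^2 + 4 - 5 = 7*l^2 + 42*l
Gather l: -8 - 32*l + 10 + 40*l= 8*l + 2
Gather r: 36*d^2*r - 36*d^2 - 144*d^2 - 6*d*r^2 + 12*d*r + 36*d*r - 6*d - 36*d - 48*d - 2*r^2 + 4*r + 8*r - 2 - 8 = -180*d^2 - 90*d + r^2*(-6*d - 2) + r*(36*d^2 + 48*d + 12) - 10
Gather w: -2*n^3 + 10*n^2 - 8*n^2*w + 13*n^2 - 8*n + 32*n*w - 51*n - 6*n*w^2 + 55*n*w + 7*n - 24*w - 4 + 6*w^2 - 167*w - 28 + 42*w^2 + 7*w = -2*n^3 + 23*n^2 - 52*n + w^2*(48 - 6*n) + w*(-8*n^2 + 87*n - 184) - 32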